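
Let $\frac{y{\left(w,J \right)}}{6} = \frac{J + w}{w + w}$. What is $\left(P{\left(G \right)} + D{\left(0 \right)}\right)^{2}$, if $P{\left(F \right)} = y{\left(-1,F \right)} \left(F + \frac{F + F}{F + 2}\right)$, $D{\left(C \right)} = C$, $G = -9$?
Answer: $\frac{1822500}{49} \approx 37194.0$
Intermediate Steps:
$y{\left(w,J \right)} = \frac{3 \left(J + w\right)}{w}$ ($y{\left(w,J \right)} = 6 \frac{J + w}{w + w} = 6 \frac{J + w}{2 w} = \frac{3 \left(J + w\right)}{w}$)
$P{\left(F \right)} = \left(3 - 3 F\right) \left(F + \frac{2 F}{2 + F}\right)$ ($P{\left(F \right)} = \left(3 + \frac{3 F}{-1}\right) \left(F + \frac{F + F}{F + 2}\right) = \left(3 + 3 F \left(-1\right)\right) \left(F + \frac{2 F}{2 + F}\right) = \left(3 - 3 F\right) \left(F + \frac{2 F}{2 + F}\right)$)
$\left(P{\left(G \right)} + D{\left(0 \right)}\right)^{2} = \left(3 \left(-9\right) \frac{1}{2 - 9} \left(1 - -9\right) \left(4 - 9\right) + 0\right)^{2} = \left(3 \left(-9\right) \frac{1}{-7} \left(1 + 9\right) \left(-5\right) + 0\right)^{2} = \left(3 \left(-9\right) \left(- \frac{1}{7}\right) 10 \left(-5\right) + 0\right)^{2} = \left(- \frac{1350}{7} + 0\right)^{2} = \left(- \frac{1350}{7}\right)^{2} = \frac{1822500}{49}$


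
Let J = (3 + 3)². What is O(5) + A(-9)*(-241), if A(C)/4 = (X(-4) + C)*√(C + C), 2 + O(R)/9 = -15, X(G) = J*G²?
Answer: -153 - 1639764*I*√2 ≈ -153.0 - 2.319e+6*I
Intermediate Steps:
J = 36 (J = 6² = 36)
X(G) = 36*G²
O(R) = -153 (O(R) = -18 + 9*(-15) = -18 - 135 = -153)
A(C) = 4*√2*√C*(576 + C) (A(C) = 4*((36*(-4)² + C)*√(C + C)) = 4*((36*16 + C)*√(2*C)) = 4*((576 + C)*(√2*√C)) = 4*(√2*√C*(576 + C)) = 4*√2*√C*(576 + C))
O(5) + A(-9)*(-241) = -153 + (4*√2*√(-9)*(576 - 9))*(-241) = -153 + (4*√2*(3*I)*567)*(-241) = -153 + (6804*I*√2)*(-241) = -153 - 1639764*I*√2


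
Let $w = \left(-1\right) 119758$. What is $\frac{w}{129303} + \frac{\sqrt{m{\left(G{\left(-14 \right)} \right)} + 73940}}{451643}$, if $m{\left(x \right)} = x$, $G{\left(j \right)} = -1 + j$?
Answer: $- \frac{119758}{129303} + \frac{5 \sqrt{2957}}{451643} \approx -0.92558$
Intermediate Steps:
$w = -119758$
$\frac{w}{129303} + \frac{\sqrt{m{\left(G{\left(-14 \right)} \right)} + 73940}}{451643} = - \frac{119758}{129303} + \frac{\sqrt{\left(-1 - 14\right) + 73940}}{451643} = \left(-119758\right) \frac{1}{129303} + \sqrt{-15 + 73940} \cdot \frac{1}{451643} = - \frac{119758}{129303} + \sqrt{73925} \cdot \frac{1}{451643} = - \frac{119758}{129303} + 5 \sqrt{2957} \cdot \frac{1}{451643} = - \frac{119758}{129303} + \frac{5 \sqrt{2957}}{451643}$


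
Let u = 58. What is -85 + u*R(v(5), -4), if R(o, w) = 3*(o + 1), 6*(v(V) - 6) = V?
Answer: 1278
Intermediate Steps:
v(V) = 6 + V/6
R(o, w) = 3 + 3*o (R(o, w) = 3*(1 + o) = 3 + 3*o)
-85 + u*R(v(5), -4) = -85 + 58*(3 + 3*(6 + (1/6)*5)) = -85 + 58*(3 + 3*(6 + 5/6)) = -85 + 58*(3 + 3*(41/6)) = -85 + 58*(3 + 41/2) = -85 + 58*(47/2) = -85 + 1363 = 1278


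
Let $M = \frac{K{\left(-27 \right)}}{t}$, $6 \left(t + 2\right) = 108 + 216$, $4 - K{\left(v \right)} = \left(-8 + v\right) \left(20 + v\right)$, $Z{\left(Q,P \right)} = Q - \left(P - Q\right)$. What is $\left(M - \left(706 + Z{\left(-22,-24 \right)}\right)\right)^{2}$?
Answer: $\frac{1289743569}{2704} \approx 4.7698 \cdot 10^{5}$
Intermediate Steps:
$Z{\left(Q,P \right)} = - P + 2 Q$
$K{\left(v \right)} = 4 - \left(-8 + v\right) \left(20 + v\right)$
$t = 52$ ($t = -2 + \frac{108 + 216}{6} = -2 + \frac{1}{6} \cdot 324 = -2 + 54 = 52$)
$M = - \frac{241}{52}$ ($M = \frac{164 - \left(-27\right)^{2} - -324}{52} = \left(164 - 729 + 324\right) \frac{1}{52} = \left(-241\right) \frac{1}{52} = - \frac{241}{52} \approx -4.6346$)
$\left(M - \left(706 + Z{\left(-22,-24 \right)}\right)\right)^{2} = \left(- \frac{241}{52} - \left(706 - 44 + 24\right)\right)^{2} = \left(- \frac{241}{52} - 686\right)^{2} = \left(- \frac{35913}{52}\right)^{2} = \frac{1289743569}{2704}$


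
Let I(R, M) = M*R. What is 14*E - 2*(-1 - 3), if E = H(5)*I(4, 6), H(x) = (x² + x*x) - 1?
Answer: 16472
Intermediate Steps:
H(x) = -1 + 2*x² (H(x) = (x² + x²) - 1 = 2*x² - 1 = -1 + 2*x²)
E = 1176 (E = (-1 + 2*5²)*(6*4) = (-1 + 2*25)*24 = (-1 + 50)*24 = 49*24 = 1176)
14*E - 2*(-1 - 3) = 14*1176 - 2*(-1 - 3) = 16464 - 2*(-4) = 16464 + 8 = 16472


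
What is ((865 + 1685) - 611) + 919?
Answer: 2858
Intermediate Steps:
((865 + 1685) - 611) + 919 = (2550 - 611) + 919 = 1939 + 919 = 2858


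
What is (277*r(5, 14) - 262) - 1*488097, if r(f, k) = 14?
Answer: -484481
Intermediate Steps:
(277*r(5, 14) - 262) - 1*488097 = (277*14 - 262) - 1*488097 = (3878 - 262) - 488097 = 3616 - 488097 = -484481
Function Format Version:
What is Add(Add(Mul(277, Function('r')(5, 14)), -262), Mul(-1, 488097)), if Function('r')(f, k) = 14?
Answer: -484481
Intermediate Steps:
Add(Add(Mul(277, Function('r')(5, 14)), -262), Mul(-1, 488097)) = Add(Add(Mul(277, 14), -262), Mul(-1, 488097)) = Add(Add(3878, -262), -488097) = Add(3616, -488097) = -484481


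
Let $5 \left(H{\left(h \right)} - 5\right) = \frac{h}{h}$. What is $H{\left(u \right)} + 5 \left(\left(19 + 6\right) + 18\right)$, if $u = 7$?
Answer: $\frac{1101}{5} \approx 220.2$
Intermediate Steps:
$H{\left(h \right)} = \frac{26}{5}$ ($H{\left(h \right)} = 5 + \frac{h \frac{1}{h}}{5} = 5 + \frac{1}{5} \cdot 1 = 5 + \frac{1}{5} = \frac{26}{5}$)
$H{\left(u \right)} + 5 \left(\left(19 + 6\right) + 18\right) = \frac{26}{5} + 5 \left(\left(19 + 6\right) + 18\right) = \frac{26}{5} + 5 \left(25 + 18\right) = \frac{26}{5} + 5 \cdot 43 = \frac{26}{5} + 215 = \frac{1101}{5}$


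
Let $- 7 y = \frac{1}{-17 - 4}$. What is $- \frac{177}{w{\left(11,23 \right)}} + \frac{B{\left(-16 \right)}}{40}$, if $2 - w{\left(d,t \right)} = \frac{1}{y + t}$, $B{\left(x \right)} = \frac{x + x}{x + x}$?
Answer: $- \frac{23937943}{264680} \approx -90.441$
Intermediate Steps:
$B{\left(x \right)} = 1$ ($B{\left(x \right)} = \frac{2 x}{2 x} = 2 x \frac{1}{2 x} = 1$)
$y = \frac{1}{147}$ ($y = - \frac{1}{7 \left(-17 - 4\right)} = - \frac{1}{7 \left(-21\right)} = \left(- \frac{1}{7}\right) \left(- \frac{1}{21}\right) = \frac{1}{147} \approx 0.0068027$)
$w{\left(d,t \right)} = 2 - \frac{1}{\frac{1}{147} + t}$
$- \frac{177}{w{\left(11,23 \right)}} + \frac{B{\left(-16 \right)}}{40} = - \frac{177}{\frac{1}{1 + 147 \cdot 23} \left(-145 + 294 \cdot 23\right)} + 1 \cdot \frac{1}{40} = - \frac{177}{\frac{1}{1 + 3381} \left(-145 + 6762\right)} + 1 \cdot \frac{1}{40} = - \frac{177}{\frac{1}{3382} \cdot 6617} + \frac{1}{40} = - \frac{177}{\frac{6617}{3382}} + \frac{1}{40} = \left(-177\right) \frac{3382}{6617} + \frac{1}{40} = - \frac{598614}{6617} + \frac{1}{40} = - \frac{23937943}{264680}$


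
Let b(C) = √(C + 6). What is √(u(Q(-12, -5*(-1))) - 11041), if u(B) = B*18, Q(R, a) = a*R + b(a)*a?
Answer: √(-12121 + 90*√11) ≈ 108.73*I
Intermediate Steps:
b(C) = √(6 + C)
Q(R, a) = R*a + a*√(6 + a) (Q(R, a) = a*R + √(6 + a)*a = R*a + a*√(6 + a))
u(B) = 18*B
√(u(Q(-12, -5*(-1))) - 11041) = √(18*((-5*(-1))*(-12 + √(6 - 5*(-1)))) - 11041) = √(18*(5*(-12 + √(6 + 5))) - 11041) = √(18*(5*(-12 + √11)) - 11041) = √(18*(-60 + 5*√11) - 11041) = √((-1080 + 90*√11) - 11041) = √(-12121 + 90*√11)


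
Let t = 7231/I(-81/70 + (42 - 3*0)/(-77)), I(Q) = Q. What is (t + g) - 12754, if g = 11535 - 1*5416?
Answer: -14266355/1311 ≈ -10882.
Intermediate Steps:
g = 6119 (g = 11535 - 5416 = 6119)
t = -5567870/1311 (t = 7231/(-81/70 + (42 - 3*0)/(-77)) = 7231/(-81*1/70 + (42 - 1*0)*(-1/77)) = 7231/(-81/70 + (42 + 0)*(-1/77)) = 7231/(-81/70 + 42*(-1/77)) = 7231/(-81/70 - 6/11) = 7231/(-1311/770) = 7231*(-770/1311) = -5567870/1311 ≈ -4247.0)
(t + g) - 12754 = (-5567870/1311 + 6119) - 12754 = 2454139/1311 - 12754 = -14266355/1311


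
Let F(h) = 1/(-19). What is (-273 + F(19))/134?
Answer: -2594/1273 ≈ -2.0377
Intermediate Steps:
F(h) = -1/19 (F(h) = 1*(-1/19) = -1/19)
(-273 + F(19))/134 = (-273 - 1/19)/134 = (1/134)*(-5188/19) = -2594/1273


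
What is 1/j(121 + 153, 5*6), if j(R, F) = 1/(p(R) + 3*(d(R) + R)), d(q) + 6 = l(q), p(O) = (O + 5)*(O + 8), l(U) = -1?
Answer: 79479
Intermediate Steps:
p(O) = (5 + O)*(8 + O)
d(q) = -7 (d(q) = -6 - 1 = -7)
j(R, F) = 1/(19 + R² + 16*R) (j(R, F) = 1/((40 + R² + 13*R) + 3*(-7 + R)) = 1/((40 + R² + 13*R) + (-21 + 3*R)) = 1/(19 + R² + 16*R))
1/j(121 + 153, 5*6) = 1/(1/(19 + (121 + 153)² + 16*(121 + 153))) = 1/(1/(19 + 274² + 16*274)) = 1/(1/(19 + 75076 + 4384)) = 1/(1/79479) = 79479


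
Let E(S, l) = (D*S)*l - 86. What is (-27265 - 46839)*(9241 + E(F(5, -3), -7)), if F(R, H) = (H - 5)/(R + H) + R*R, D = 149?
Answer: 944677792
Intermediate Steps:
F(R, H) = R² + (-5 + H)/(H + R) (F(R, H) = (-5 + H)/(H + R) + R² = R² + (-5 + H)/(H + R))
E(S, l) = -86 + 149*S*l (E(S, l) = (149*S)*l - 86 = 149*S*l - 86 = -86 + 149*S*l)
(-27265 - 46839)*(9241 + E(F(5, -3), -7)) = (-27265 - 46839)*(9241 + (-86 + 149*((-5 - 3 + 5³ - 3*5²)/(-3 + 5))*(-7))) = -74104*(9241 + (-86 + 149*((-5 - 3 + 125 - 3*25)/2)*(-7))) = -74104*(9241 + (-86 + 149*((-5 - 3 + 125 - 75)/2)*(-7))) = -74104*(9241 + (-86 + 149*((½)*42)*(-7))) = -74104*(9241 + (-86 + 149*21*(-7))) = -74104*(9241 + (-86 - 21903)) = -74104*(9241 - 21989) = -74104*(-12748) = 944677792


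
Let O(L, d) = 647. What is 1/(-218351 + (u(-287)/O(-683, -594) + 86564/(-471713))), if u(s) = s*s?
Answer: -16063069/3505345151788 ≈ -4.5824e-6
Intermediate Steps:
u(s) = s²
1/(-218351 + (u(-287)/O(-683, -594) + 86564/(-471713))) = 1/(-218351 + ((-287)²/647 + 86564/(-471713))) = 1/(-218351 + (82369*(1/647) + 86564*(-1/471713))) = 1/(-218351 + (82369/647 - 4556/24827)) = 1/(-218351 + 2042027431/16063069) = 1/(-3505345151788/16063069) = -16063069/3505345151788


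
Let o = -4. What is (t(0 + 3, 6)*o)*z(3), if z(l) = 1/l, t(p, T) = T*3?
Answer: -24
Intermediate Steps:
t(p, T) = 3*T
z(l) = 1/l
(t(0 + 3, 6)*o)*z(3) = ((3*6)*(-4))/3 = (18*(-4))*(1/3) = -72*1/3 = -24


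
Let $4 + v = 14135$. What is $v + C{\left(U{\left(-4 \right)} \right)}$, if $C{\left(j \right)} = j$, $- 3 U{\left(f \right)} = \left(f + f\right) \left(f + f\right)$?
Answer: $\frac{42329}{3} \approx 14110.0$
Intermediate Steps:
$v = 14131$ ($v = -4 + 14135 = 14131$)
$U{\left(f \right)} = - \frac{4 f^{2}}{3}$ ($U{\left(f \right)} = - \frac{\left(f + f\right) \left(f + f\right)}{3} = - \frac{2 f 2 f}{3} = - \frac{4 f^{2}}{3}$)
$v + C{\left(U{\left(-4 \right)} \right)} = 14131 - \frac{4 \left(-4\right)^{2}}{3} = 14131 - \frac{64}{3} = \frac{42329}{3}$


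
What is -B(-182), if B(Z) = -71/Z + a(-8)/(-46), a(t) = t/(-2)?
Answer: -1269/4186 ≈ -0.30315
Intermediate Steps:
a(t) = -t/2 (a(t) = t*(-1/2) = -t/2)
B(Z) = -2/23 - 71/Z (B(Z) = -71/Z - 1/2*(-8)/(-46) = -71/Z + 4*(-1/46) = -71/Z - 2/23 = -2/23 - 71/Z)
-B(-182) = -(-2/23 - 71/(-182)) = -(-2/23 - 71*(-1/182)) = -(-2/23 + 71/182) = -1*1269/4186 = -1269/4186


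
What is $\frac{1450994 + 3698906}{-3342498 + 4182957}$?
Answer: $\frac{5149900}{840459} \approx 6.1275$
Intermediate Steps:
$\frac{1450994 + 3698906}{-3342498 + 4182957} = \frac{5149900}{840459}$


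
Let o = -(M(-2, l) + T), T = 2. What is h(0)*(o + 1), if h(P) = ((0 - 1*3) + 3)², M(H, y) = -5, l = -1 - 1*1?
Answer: 0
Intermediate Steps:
l = -2 (l = -1 - 1 = -2)
h(P) = 0 (h(P) = ((0 - 3) + 3)² = (-3 + 3)² = 0² = 0)
o = 3 (o = -(-5 + 2) = -1*(-3) = 3)
h(0)*(o + 1) = 0*(3 + 1) = 0*4 = 0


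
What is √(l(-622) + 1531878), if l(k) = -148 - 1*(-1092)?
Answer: √1532822 ≈ 1238.1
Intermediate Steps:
l(k) = 944 (l(k) = -148 + 1092 = 944)
√(l(-622) + 1531878) = √(944 + 1531878) = √1532822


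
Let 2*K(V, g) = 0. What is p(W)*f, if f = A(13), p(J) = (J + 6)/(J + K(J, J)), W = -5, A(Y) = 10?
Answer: -2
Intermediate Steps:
K(V, g) = 0 (K(V, g) = (½)*0 = 0)
p(J) = (6 + J)/J (p(J) = (J + 6)/(J + 0) = (6 + J)/J)
f = 10
p(W)*f = ((6 - 5)/(-5))*10 = -⅕*1*10 = -⅕*10 = -2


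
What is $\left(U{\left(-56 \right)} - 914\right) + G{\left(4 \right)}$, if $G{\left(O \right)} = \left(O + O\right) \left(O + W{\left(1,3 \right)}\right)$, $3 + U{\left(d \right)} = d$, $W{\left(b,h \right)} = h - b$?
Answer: $-925$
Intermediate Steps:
$U{\left(d \right)} = -3 + d$
$G{\left(O \right)} = 2 O \left(2 + O\right)$ ($G{\left(O \right)} = \left(O + O\right) \left(O + \left(3 - 1\right)\right) = 2 O \left(O + \left(3 - 1\right)\right) = 2 O \left(O + 2\right) = 2 O \left(2 + O\right)$)
$\left(U{\left(-56 \right)} - 914\right) + G{\left(4 \right)} = \left(\left(-3 - 56\right) - 914\right) + 2 \cdot 4 \left(2 + 4\right) = \left(-59 - 914\right) + 2 \cdot 4 \cdot 6 = -973 + 48 = -925$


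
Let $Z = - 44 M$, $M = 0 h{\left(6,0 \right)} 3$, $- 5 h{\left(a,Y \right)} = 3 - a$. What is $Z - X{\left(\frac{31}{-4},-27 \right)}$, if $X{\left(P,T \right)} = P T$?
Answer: $- \frac{837}{4} \approx -209.25$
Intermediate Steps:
$h{\left(a,Y \right)} = - \frac{3}{5} + \frac{a}{5}$ ($h{\left(a,Y \right)} = - \frac{3 - a}{5} = - \frac{3}{5} + \frac{a}{5}$)
$M = 0$ ($M = 0 \left(- \frac{3}{5} + \frac{1}{5} \cdot 6\right) 3 = 0 \left(- \frac{3}{5} + \frac{6}{5}\right) 3 = 0 \cdot \frac{3}{5} \cdot 3 = 0 \cdot 3 = 0$)
$Z = 0$ ($Z = \left(-44\right) 0 = 0$)
$Z - X{\left(\frac{31}{-4},-27 \right)} = 0 - \frac{31}{-4} \left(-27\right) = 0 - 31 \left(- \frac{1}{4}\right) \left(-27\right) = 0 - \left(- \frac{31}{4}\right) \left(-27\right) = 0 - \frac{837}{4} = - \frac{837}{4}$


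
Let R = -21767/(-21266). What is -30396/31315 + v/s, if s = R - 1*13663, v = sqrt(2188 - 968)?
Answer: -30396/31315 - 42532*sqrt(305)/290535591 ≈ -0.97321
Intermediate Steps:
R = 21767/21266 (R = -21767*(-1/21266) = 21767/21266 ≈ 1.0236)
v = 2*sqrt(305) (v = sqrt(1220) = 2*sqrt(305) ≈ 34.928)
s = -290535591/21266 (s = 21767/21266 - 1*13663 = 21767/21266 - 13663 = -290535591/21266 ≈ -13662.)
-30396/31315 + v/s = -30396/31315 + (2*sqrt(305))/(-290535591/21266) = -30396*1/31315 + (2*sqrt(305))*(-21266/290535591) = -30396/31315 - 42532*sqrt(305)/290535591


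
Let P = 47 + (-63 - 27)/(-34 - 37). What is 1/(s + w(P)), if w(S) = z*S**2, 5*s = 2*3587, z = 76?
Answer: 25205/4499009154 ≈ 5.6023e-6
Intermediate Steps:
P = 3427/71 (P = 47 - 90/(-71) = 47 - 90*(-1/71) = 47 + 90/71 = 3427/71 ≈ 48.268)
s = 7174/5 (s = (2*3587)/5 = (1/5)*7174 = 7174/5 ≈ 1434.8)
w(S) = 76*S**2
1/(s + w(P)) = 1/(7174/5 + 76*(3427/71)**2) = 1/(7174/5 + 76*(11744329/5041)) = 1/(7174/5 + 892569004/5041) = 1/(4499009154/25205) = 25205/4499009154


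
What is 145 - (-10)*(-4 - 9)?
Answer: 15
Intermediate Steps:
145 - (-10)*(-4 - 9) = 145 - (-10)*(-13) = 145 - 1*130 = 145 - 130 = 15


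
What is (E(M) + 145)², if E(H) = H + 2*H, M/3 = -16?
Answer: 1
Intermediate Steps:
M = -48 (M = 3*(-16) = -48)
E(H) = 3*H
(E(M) + 145)² = (3*(-48) + 145)² = (-144 + 145)² = 1² = 1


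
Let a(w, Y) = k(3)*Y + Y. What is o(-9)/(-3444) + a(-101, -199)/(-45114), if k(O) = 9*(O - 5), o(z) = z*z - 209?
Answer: -163235/4315906 ≈ -0.037822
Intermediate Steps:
o(z) = -209 + z² (o(z) = z² - 209 = -209 + z²)
k(O) = -45 + 9*O (k(O) = 9*(-5 + O) = -45 + 9*O)
a(w, Y) = -17*Y (a(w, Y) = (-45 + 9*3)*Y + Y = (-45 + 27)*Y + Y = -18*Y + Y = -17*Y)
o(-9)/(-3444) + a(-101, -199)/(-45114) = (-209 + (-9)²)/(-3444) - 17*(-199)/(-45114) = (-209 + 81)*(-1/3444) + 3383*(-1/45114) = -128*(-1/3444) - 3383/45114 = 32/861 - 3383/45114 = -163235/4315906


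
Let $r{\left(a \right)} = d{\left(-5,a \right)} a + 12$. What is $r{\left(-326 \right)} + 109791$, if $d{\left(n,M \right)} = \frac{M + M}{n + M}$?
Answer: $\frac{36132241}{331} \approx 1.0916 \cdot 10^{5}$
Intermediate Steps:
$d{\left(n,M \right)} = \frac{2 M}{M + n}$
$r{\left(a \right)} = 12 + \frac{2 a^{2}}{-5 + a}$ ($r{\left(a \right)} = \frac{2 a}{a - 5} a + 12 = \frac{2 a}{-5 + a} a + 12 = \frac{2 a^{2}}{-5 + a} + 12 = 12 + \frac{2 a^{2}}{-5 + a}$)
$r{\left(-326 \right)} + 109791 = \frac{2 \left(-30 + \left(-326\right)^{2} + 6 \left(-326\right)\right)}{-5 - 326} + 109791 = \frac{2 \left(-30 + 106276 - 1956\right)}{-331} + 109791 = 2 \left(- \frac{1}{331}\right) 104290 + 109791 = - \frac{208580}{331} + 109791 = \frac{36132241}{331}$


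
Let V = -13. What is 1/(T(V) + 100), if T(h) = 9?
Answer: 1/109 ≈ 0.0091743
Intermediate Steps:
1/(T(V) + 100) = 1/(9 + 100) = 1/109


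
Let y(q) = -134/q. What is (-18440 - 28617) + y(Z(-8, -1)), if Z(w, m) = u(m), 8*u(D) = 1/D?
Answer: -45985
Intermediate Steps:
u(D) = 1/(8*D)
Z(w, m) = 1/(8*m)
(-18440 - 28617) + y(Z(-8, -1)) = (-18440 - 28617) - 134/((⅛)/(-1)) = -47057 - 134/((⅛)*(-1)) = -47057 - 134/(-⅛) = -47057 - 134*(-8) = -47057 + 1072 = -45985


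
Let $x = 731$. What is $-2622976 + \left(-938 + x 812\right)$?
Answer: $-2030342$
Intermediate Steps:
$-2622976 + \left(-938 + x 812\right) = -2622976 + \left(-938 + 731 \cdot 812\right) = -2622976 + \left(-938 + 593572\right) = -2622976 + 592634 = -2030342$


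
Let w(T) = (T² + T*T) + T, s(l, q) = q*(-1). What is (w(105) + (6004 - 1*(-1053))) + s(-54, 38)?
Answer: 29174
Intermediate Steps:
s(l, q) = -q
w(T) = T + 2*T² (w(T) = (T² + T²) + T = 2*T² + T = T + 2*T²)
(w(105) + (6004 - 1*(-1053))) + s(-54, 38) = (105*(1 + 2*105) + (6004 - 1*(-1053))) - 1*38 = (105*(1 + 210) + (6004 + 1053)) - 38 = (105*211 + 7057) - 38 = (22155 + 7057) - 38 = 29212 - 38 = 29174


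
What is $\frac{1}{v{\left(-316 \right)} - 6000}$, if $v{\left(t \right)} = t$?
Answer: $- \frac{1}{6316} \approx -0.00015833$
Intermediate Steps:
$\frac{1}{v{\left(-316 \right)} - 6000} = \frac{1}{-316 - 6000} = \frac{1}{-6316} = - \frac{1}{6316}$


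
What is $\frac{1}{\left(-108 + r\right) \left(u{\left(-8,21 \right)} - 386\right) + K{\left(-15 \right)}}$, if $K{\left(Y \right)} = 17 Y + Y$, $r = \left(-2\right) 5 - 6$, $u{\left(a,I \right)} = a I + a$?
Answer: $\frac{1}{69418} \approx 1.4405 \cdot 10^{-5}$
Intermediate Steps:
$u{\left(a,I \right)} = a + I a$ ($u{\left(a,I \right)} = I a + a = a + I a$)
$r = -16$ ($r = -10 - 6 = -16$)
$K{\left(Y \right)} = 18 Y$
$\frac{1}{\left(-108 + r\right) \left(u{\left(-8,21 \right)} - 386\right) + K{\left(-15 \right)}} = \frac{1}{\left(-108 - 16\right) \left(- 8 \left(1 + 21\right) - 386\right) + 18 \left(-15\right)} = \frac{1}{- 124 \left(\left(-8\right) 22 - 386\right) - 270} = \frac{1}{- 124 \left(-176 - 386\right) - 270} = \frac{1}{\left(-124\right) \left(-562\right) - 270} = \frac{1}{69688 - 270} = \frac{1}{69418}$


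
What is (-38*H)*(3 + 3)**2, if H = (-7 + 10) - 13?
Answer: 13680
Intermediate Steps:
H = -10 (H = 3 - 13 = -10)
(-38*H)*(3 + 3)**2 = (-38*(-10))*(3 + 3)**2 = 380*6**2 = 380*36 = 13680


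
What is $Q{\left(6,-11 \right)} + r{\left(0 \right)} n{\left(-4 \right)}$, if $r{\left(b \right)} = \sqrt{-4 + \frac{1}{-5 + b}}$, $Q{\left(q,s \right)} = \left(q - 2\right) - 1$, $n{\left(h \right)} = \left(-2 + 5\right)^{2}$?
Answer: $3 + \frac{9 i \sqrt{105}}{5} \approx 3.0 + 18.445 i$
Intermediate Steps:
$n{\left(h \right)} = 9$ ($n{\left(h \right)} = 3^{2} = 9$)
$Q{\left(q,s \right)} = -3 + q$ ($Q{\left(q,s \right)} = \left(-2 + q\right) - 1 = -3 + q$)
$Q{\left(6,-11 \right)} + r{\left(0 \right)} n{\left(-4 \right)} = \left(-3 + 6\right) + \sqrt{\frac{21 - 0}{-5 + 0}} \cdot 9 = 3 + \sqrt{\frac{21 + 0}{-5}} \cdot 9 = 3 + \sqrt{\left(- \frac{1}{5}\right) 21} \cdot 9 = 3 + \sqrt{- \frac{21}{5}} \cdot 9 = 3 + \frac{i \sqrt{105}}{5} \cdot 9 = 3 + \frac{9 i \sqrt{105}}{5}$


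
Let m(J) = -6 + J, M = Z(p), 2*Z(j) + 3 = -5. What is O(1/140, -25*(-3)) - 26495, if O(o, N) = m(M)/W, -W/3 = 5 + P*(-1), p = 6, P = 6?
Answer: -79495/3 ≈ -26498.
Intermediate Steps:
Z(j) = -4 (Z(j) = -3/2 + (1/2)*(-5) = -3/2 - 5/2 = -4)
M = -4
W = 3 (W = -3*(5 + 6*(-1)) = -3*(5 - 6) = -3*(-1) = 3)
O(o, N) = -10/3 (O(o, N) = (-6 - 4)/3 = -10*1/3 = -10/3)
O(1/140, -25*(-3)) - 26495 = -10/3 - 26495 = -79495/3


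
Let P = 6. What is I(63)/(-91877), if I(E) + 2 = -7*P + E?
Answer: -19/91877 ≈ -0.00020680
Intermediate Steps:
I(E) = -44 + E (I(E) = -2 + (-7*6 + E) = -2 + (-42 + E) = -44 + E)
I(63)/(-91877) = (-44 + 63)/(-91877) = 19*(-1/91877) = -19/91877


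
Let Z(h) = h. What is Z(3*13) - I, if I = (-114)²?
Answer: -12957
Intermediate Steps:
I = 12996
Z(3*13) - I = 3*13 - 1*12996 = 39 - 12996 = -12957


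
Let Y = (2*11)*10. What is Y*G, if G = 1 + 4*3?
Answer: 2860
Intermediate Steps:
Y = 220 (Y = 22*10 = 220)
G = 13 (G = 1 + 12 = 13)
Y*G = 220*13 = 2860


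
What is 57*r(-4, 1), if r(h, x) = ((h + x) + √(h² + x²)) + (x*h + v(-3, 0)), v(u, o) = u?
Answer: -570 + 57*√17 ≈ -334.98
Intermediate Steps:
r(h, x) = -3 + h + x + √(h² + x²) + h*x (r(h, x) = ((h + x) + √(h² + x²)) + (x*h - 3) = (h + x + √(h² + x²)) + (h*x - 3) = (h + x + √(h² + x²)) + (-3 + h*x) = -3 + h + x + √(h² + x²) + h*x)
57*r(-4, 1) = 57*(-3 - 4 + 1 + √((-4)² + 1²) - 4*1) = 57*(-3 - 4 + 1 + √(16 + 1) - 4) = 57*(-3 - 4 + 1 + √17 - 4) = 57*(-10 + √17) = -570 + 57*√17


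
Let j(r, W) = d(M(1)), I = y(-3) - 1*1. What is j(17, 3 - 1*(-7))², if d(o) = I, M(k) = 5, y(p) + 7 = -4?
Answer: 144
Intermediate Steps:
y(p) = -11 (y(p) = -7 - 4 = -11)
I = -12 (I = -11 - 1*1 = -11 - 1 = -12)
d(o) = -12
j(r, W) = -12
j(17, 3 - 1*(-7))² = (-12)² = 144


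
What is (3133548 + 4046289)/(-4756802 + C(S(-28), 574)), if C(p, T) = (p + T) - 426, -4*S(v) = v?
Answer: -341897/226507 ≈ -1.5094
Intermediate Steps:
S(v) = -v/4
C(p, T) = -426 + T + p (C(p, T) = (T + p) - 426 = -426 + T + p)
(3133548 + 4046289)/(-4756802 + C(S(-28), 574)) = (3133548 + 4046289)/(-4756802 + (-426 + 574 - 1/4*(-28))) = 7179837/(-4756802 + (-426 + 574 + 7)) = 7179837/(-4756802 + 155) = 7179837/(-4756647) = 7179837*(-1/4756647) = -341897/226507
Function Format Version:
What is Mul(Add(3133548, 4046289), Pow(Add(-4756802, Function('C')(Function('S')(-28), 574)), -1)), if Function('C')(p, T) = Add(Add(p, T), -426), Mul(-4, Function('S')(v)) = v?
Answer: Rational(-341897, 226507) ≈ -1.5094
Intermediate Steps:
Function('S')(v) = Mul(Rational(-1, 4), v)
Function('C')(p, T) = Add(-426, T, p) (Function('C')(p, T) = Add(Add(T, p), -426) = Add(-426, T, p))
Mul(Add(3133548, 4046289), Pow(Add(-4756802, Function('C')(Function('S')(-28), 574)), -1)) = Mul(Add(3133548, 4046289), Pow(Add(-4756802, Add(-426, 574, Mul(Rational(-1, 4), -28))), -1)) = Mul(7179837, Pow(Add(-4756802, Add(-426, 574, 7)), -1)) = Mul(7179837, Pow(Add(-4756802, 155), -1)) = Mul(7179837, Pow(-4756647, -1)) = Mul(7179837, Rational(-1, 4756647)) = Rational(-341897, 226507)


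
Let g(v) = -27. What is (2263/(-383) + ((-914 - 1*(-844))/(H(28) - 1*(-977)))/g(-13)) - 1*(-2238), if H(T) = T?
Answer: 4639498819/2078541 ≈ 2232.1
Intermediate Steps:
(2263/(-383) + ((-914 - 1*(-844))/(H(28) - 1*(-977)))/g(-13)) - 1*(-2238) = (2263/(-383) + ((-914 - 1*(-844))/(28 - 1*(-977)))/(-27)) - 1*(-2238) = (2263*(-1/383) + ((-914 + 844)/(28 + 977))*(-1/27)) + 2238 = (-2263/383 - 70/1005*(-1/27)) + 2238 = (-2263/383 - 70*1/1005*(-1/27)) + 2238 = (-2263/383 - 14/201*(-1/27)) + 2238 = (-2263/383 + 14/5427) + 2238 = -12275939/2078541 + 2238 = 4639498819/2078541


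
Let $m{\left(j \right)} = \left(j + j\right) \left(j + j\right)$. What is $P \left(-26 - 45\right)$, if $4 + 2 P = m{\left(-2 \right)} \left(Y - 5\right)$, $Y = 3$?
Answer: $1278$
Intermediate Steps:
$m{\left(j \right)} = 4 j^{2}$ ($m{\left(j \right)} = 2 j 2 j = 4 j^{2}$)
$P = -18$ ($P = -2 + \frac{4 \left(-2\right)^{2} \left(3 - 5\right)}{2} = -2 + \frac{4 \cdot 4 \left(-2\right)}{2} = -2 + \frac{16 \left(-2\right)}{2} = -2 + \frac{1}{2} \left(-32\right) = -2 - 16 = -18$)
$P \left(-26 - 45\right) = - 18 \left(-26 - 45\right) = \left(-18\right) \left(-71\right) = 1278$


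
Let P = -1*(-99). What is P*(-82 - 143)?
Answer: -22275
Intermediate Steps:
P = 99
P*(-82 - 143) = 99*(-82 - 143) = 99*(-225) = -22275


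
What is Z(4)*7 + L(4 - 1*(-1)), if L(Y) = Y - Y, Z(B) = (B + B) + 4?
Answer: 84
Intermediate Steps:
Z(B) = 4 + 2*B (Z(B) = 2*B + 4 = 4 + 2*B)
L(Y) = 0
Z(4)*7 + L(4 - 1*(-1)) = (4 + 2*4)*7 + 0 = (4 + 8)*7 + 0 = 12*7 + 0 = 84 + 0 = 84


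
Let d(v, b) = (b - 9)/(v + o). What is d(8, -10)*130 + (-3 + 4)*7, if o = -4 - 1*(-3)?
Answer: -2421/7 ≈ -345.86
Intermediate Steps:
o = -1 (o = -4 + 3 = -1)
d(v, b) = (-9 + b)/(-1 + v) (d(v, b) = (b - 9)/(v - 1) = (-9 + b)/(-1 + v))
d(8, -10)*130 + (-3 + 4)*7 = ((-9 - 10)/(-1 + 8))*130 + (-3 + 4)*7 = (-19/7)*130 + 1*7 = ((1/7)*(-19))*130 + 7 = -19/7*130 + 7 = -2470/7 + 7 = -2421/7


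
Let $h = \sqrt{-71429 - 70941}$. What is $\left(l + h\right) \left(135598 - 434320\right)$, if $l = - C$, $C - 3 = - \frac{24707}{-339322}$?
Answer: $\frac{155734681953}{169661} - 298722 i \sqrt{142370} \approx 9.1792 \cdot 10^{5} - 1.1271 \cdot 10^{8} i$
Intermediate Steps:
$C = \frac{1042673}{339322}$ ($C = 3 - \frac{24707}{-339322} = 3 - - \frac{24707}{339322} = 3 + \frac{24707}{339322} = \frac{1042673}{339322} \approx 3.0728$)
$h = i \sqrt{142370}$ ($h = \sqrt{-142370} = i \sqrt{142370} \approx 377.32 i$)
$l = - \frac{1042673}{339322}$ ($l = \left(-1\right) \frac{1042673}{339322} = - \frac{1042673}{339322} \approx -3.0728$)
$\left(l + h\right) \left(135598 - 434320\right) = \left(- \frac{1042673}{339322} + i \sqrt{142370}\right) \left(135598 - 434320\right) = \left(- \frac{1042673}{339322} + i \sqrt{142370}\right) \left(-298722\right) = \frac{155734681953}{169661} - 298722 i \sqrt{142370}$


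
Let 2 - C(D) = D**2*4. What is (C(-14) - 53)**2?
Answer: 697225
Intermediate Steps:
C(D) = 2 - 4*D**2 (C(D) = 2 - D**2*4 = 2 - 4*D**2)
(C(-14) - 53)**2 = ((2 - 4*(-14)**2) - 53)**2 = ((2 - 4*196) - 53)**2 = ((2 - 784) - 53)**2 = (-782 - 53)**2 = (-835)**2 = 697225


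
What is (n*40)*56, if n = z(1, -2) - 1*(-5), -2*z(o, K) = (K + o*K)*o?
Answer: 15680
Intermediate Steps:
z(o, K) = -o*(K + K*o)/2 (z(o, K) = -(K + o*K)*o/2 = -(K + K*o)*o/2 = -o*(K + K*o)/2)
n = 7 (n = -½*(-2)*1*(1 + 1) - 1*(-5) = -½*(-2)*1*2 + 5 = 2 + 5 = 7)
(n*40)*56 = (7*40)*56 = 280*56 = 15680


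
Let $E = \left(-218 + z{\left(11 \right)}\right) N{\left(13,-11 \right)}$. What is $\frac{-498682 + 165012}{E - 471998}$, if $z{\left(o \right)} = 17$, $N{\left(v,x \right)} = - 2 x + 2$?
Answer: $\frac{166835}{238411} \approx 0.69978$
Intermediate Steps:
$N{\left(v,x \right)} = 2 - 2 x$
$E = -4824$ ($E = \left(-218 + 17\right) \left(2 - -22\right) = - 201 \left(2 + 22\right) = \left(-201\right) 24 = -4824$)
$\frac{-498682 + 165012}{E - 471998} = \frac{-498682 + 165012}{-4824 - 471998} = - \frac{333670}{-476822} = \left(-333670\right) \left(- \frac{1}{476822}\right) = \frac{166835}{238411}$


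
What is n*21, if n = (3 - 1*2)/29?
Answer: 21/29 ≈ 0.72414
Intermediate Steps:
n = 1/29 (n = (3 - 2)*(1/29) = 1*(1/29) = 1/29 ≈ 0.034483)
n*21 = (1/29)*21 = 21/29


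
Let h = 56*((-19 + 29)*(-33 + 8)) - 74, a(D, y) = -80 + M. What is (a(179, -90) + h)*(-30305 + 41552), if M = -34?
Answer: -159572436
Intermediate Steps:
a(D, y) = -114 (a(D, y) = -80 - 34 = -114)
h = -14074 (h = 56*(10*(-25)) - 74 = 56*(-250) - 74 = -14000 - 74 = -14074)
(a(179, -90) + h)*(-30305 + 41552) = (-114 - 14074)*(-30305 + 41552) = -14188*11247 = -159572436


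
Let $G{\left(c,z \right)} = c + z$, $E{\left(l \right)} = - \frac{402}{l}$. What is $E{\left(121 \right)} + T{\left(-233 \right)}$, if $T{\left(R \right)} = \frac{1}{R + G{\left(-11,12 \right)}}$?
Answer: $- \frac{93385}{28072} \approx -3.3266$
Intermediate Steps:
$T{\left(R \right)} = \frac{1}{1 + R}$ ($T{\left(R \right)} = \frac{1}{R + \left(-11 + 12\right)} = \frac{1}{R + 1} = \frac{1}{1 + R}$)
$E{\left(121 \right)} + T{\left(-233 \right)} = - \frac{402}{121} + \frac{1}{1 - 233} = \left(-402\right) \frac{1}{121} + \frac{1}{-232} = - \frac{402}{121} - \frac{1}{232} = - \frac{93385}{28072}$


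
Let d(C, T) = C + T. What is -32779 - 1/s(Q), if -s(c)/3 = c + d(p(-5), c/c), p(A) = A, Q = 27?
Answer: -2261750/69 ≈ -32779.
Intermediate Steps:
s(c) = 12 - 3*c (s(c) = -3*(c + (-5 + c/c)) = -3*(c + (-5 + 1)) = -3*(c - 4) = -3*(-4 + c) = 12 - 3*c)
-32779 - 1/s(Q) = -32779 - 1/(12 - 3*27) = -32779 - 1/(12 - 81) = -32779 - 1/(-69) = -32779 - 1*(-1/69) = -32779 + 1/69 = -2261750/69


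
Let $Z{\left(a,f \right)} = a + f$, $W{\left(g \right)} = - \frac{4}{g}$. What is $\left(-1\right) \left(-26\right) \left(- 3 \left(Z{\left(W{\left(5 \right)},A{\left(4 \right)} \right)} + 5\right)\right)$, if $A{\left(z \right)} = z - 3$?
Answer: $- \frac{2028}{5} \approx -405.6$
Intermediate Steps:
$A{\left(z \right)} = -3 + z$
$\left(-1\right) \left(-26\right) \left(- 3 \left(Z{\left(W{\left(5 \right)},A{\left(4 \right)} \right)} + 5\right)\right) = \left(-1\right) \left(-26\right) \left(- 3 \left(\left(- \frac{4}{5} + \left(-3 + 4\right)\right) + 5\right)\right) = 26 \left(- 3 \left(\left(\left(-4\right) \frac{1}{5} + 1\right) + 5\right)\right) = 26 \left(- 3 \left(\left(- \frac{4}{5} + 1\right) + 5\right)\right) = 26 \left(- 3 \left(\frac{1}{5} + 5\right)\right) = 26 \left(\left(-3\right) \frac{26}{5}\right) = 26 \left(- \frac{78}{5}\right) = - \frac{2028}{5}$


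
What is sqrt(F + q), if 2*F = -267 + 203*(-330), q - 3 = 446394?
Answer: sqrt(1651074)/2 ≈ 642.47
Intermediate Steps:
q = 446397 (q = 3 + 446394 = 446397)
F = -67257/2 (F = (-267 + 203*(-330))/2 = (-267 - 66990)/2 = (1/2)*(-67257) = -67257/2 ≈ -33629.)
sqrt(F + q) = sqrt(-67257/2 + 446397) = sqrt(825537/2) = sqrt(1651074)/2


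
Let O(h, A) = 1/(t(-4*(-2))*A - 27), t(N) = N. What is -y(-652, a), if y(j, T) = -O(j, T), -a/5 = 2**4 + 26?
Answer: -1/1707 ≈ -0.00058582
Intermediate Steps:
a = -210 (a = -5*(2**4 + 26) = -5*(16 + 26) = -5*42 = -210)
O(h, A) = 1/(-27 + 8*A) (O(h, A) = 1/((-4*(-2))*A - 27) = 1/(8*A - 27) = 1/(-27 + 8*A))
y(j, T) = -1/(-27 + 8*T)
-y(-652, a) = -(-1)/(-27 + 8*(-210)) = -(-1)/(-27 - 1680) = -(-1)/(-1707) = -(-1)*(-1)/1707 = -1*1/1707 = -1/1707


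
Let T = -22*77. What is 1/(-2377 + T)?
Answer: -1/4071 ≈ -0.00024564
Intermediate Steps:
T = -1694
1/(-2377 + T) = 1/(-2377 - 1694) = 1/(-4071) = -1/4071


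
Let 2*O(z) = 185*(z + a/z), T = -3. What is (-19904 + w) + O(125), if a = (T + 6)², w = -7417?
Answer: -393796/25 ≈ -15752.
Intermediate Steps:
a = 9 (a = (-3 + 6)² = 3² = 9)
O(z) = 185*z/2 + 1665/(2*z) (O(z) = (185*(z + 9/z))/2 = (185*z + 1665/z)/2 = 185*z/2 + 1665/(2*z))
(-19904 + w) + O(125) = (-19904 - 7417) + (185/2)*(9 + 125²)/125 = -27321 + (185/2)*(1/125)*(9 + 15625) = -27321 + (185/2)*(1/125)*15634 = -27321 + 289229/25 = -393796/25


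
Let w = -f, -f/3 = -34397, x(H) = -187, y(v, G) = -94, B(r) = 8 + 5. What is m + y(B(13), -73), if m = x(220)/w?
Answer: -881797/9381 ≈ -93.998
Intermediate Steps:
B(r) = 13
f = 103191 (f = -3*(-34397) = 103191)
w = -103191 (w = -1*103191 = -103191)
m = 17/9381 (m = -187/(-103191) = -187*(-1/103191) = 17/9381 ≈ 0.0018122)
m + y(B(13), -73) = 17/9381 - 94 = -881797/9381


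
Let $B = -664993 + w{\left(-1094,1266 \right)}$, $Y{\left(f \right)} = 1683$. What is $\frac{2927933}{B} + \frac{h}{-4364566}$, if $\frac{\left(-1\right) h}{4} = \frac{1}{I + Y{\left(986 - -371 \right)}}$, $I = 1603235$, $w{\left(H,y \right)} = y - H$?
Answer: $- \frac{5127374702143282268}{1160398028577070801} \approx -4.4186$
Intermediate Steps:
$B = -662633$ ($B = -664993 + \left(1266 - -1094\right) = -664993 + \left(1266 + 1094\right) = -664993 + 2360 = -662633$)
$h = - \frac{2}{802459}$ ($h = - \frac{4}{1603235 + 1683} = - \frac{4}{1604918} = \left(-4\right) \frac{1}{1604918} = - \frac{2}{802459} \approx -2.4923 \cdot 10^{-6}$)
$\frac{2927933}{B} + \frac{h}{-4364566} = \frac{2927933}{-662633} - \frac{2}{802459 \left(-4364566\right)} = 2927933 \left(- \frac{1}{662633}\right) - - \frac{1}{1751192633897} = - \frac{2927933}{662633} + \frac{1}{1751192633897} = - \frac{5127374702143282268}{1160398028577070801}$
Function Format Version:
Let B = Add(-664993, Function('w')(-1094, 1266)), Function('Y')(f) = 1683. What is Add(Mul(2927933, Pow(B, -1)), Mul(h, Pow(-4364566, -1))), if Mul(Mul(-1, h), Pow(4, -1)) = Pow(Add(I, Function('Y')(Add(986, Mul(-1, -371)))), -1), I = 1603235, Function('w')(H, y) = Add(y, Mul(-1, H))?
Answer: Rational(-5127374702143282268, 1160398028577070801) ≈ -4.4186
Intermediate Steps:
B = -662633 (B = Add(-664993, Add(1266, Mul(-1, -1094))) = Add(-664993, Add(1266, 1094)) = Add(-664993, 2360) = -662633)
h = Rational(-2, 802459) (h = Mul(-4, Pow(Add(1603235, 1683), -1)) = Mul(-4, Pow(1604918, -1)) = Mul(-4, Rational(1, 1604918)) = Rational(-2, 802459) ≈ -2.4923e-6)
Add(Mul(2927933, Pow(B, -1)), Mul(h, Pow(-4364566, -1))) = Add(Mul(2927933, Pow(-662633, -1)), Mul(Rational(-2, 802459), Pow(-4364566, -1))) = Add(Mul(2927933, Rational(-1, 662633)), Mul(Rational(-2, 802459), Rational(-1, 4364566))) = Add(Rational(-2927933, 662633), Rational(1, 1751192633897)) = Rational(-5127374702143282268, 1160398028577070801)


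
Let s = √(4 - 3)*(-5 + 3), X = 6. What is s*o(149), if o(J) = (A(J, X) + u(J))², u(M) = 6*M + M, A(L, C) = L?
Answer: -2841728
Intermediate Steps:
u(M) = 7*M
s = -2 (s = √1*(-2) = 1*(-2) = -2)
o(J) = 64*J² (o(J) = (J + 7*J)² = (8*J)² = 64*J²)
s*o(149) = -128*149² = -128*22201 = -2*1420864 = -2841728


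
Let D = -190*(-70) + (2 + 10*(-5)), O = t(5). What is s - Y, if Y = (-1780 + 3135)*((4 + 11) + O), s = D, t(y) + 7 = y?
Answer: -4363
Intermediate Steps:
t(y) = -7 + y
O = -2 (O = -7 + 5 = -2)
D = 13252 (D = 13300 + (2 - 50) = 13300 - 48 = 13252)
s = 13252
Y = 17615 (Y = (-1780 + 3135)*((4 + 11) - 2) = 1355*(15 - 2) = 1355*13 = 17615)
s - Y = 13252 - 1*17615 = 13252 - 17615 = -4363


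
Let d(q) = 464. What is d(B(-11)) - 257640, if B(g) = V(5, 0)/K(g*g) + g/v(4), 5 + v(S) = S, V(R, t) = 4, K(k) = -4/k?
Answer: -257176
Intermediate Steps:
v(S) = -5 + S
B(g) = -g - g² (B(g) = 4/((-4/g²)) + g/(-5 + 4) = 4/((-4/g²)) + g/(-1) = 4/((-4/g²)) + g*(-1) = 4*(-g²/4) - g = -g² - g = -g - g²)
d(B(-11)) - 257640 = 464 - 257640 = -257176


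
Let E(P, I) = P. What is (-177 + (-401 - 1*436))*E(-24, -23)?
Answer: 24336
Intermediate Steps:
(-177 + (-401 - 1*436))*E(-24, -23) = (-177 + (-401 - 1*436))*(-24) = (-177 + (-401 - 436))*(-24) = (-177 - 837)*(-24) = -1014*(-24) = 24336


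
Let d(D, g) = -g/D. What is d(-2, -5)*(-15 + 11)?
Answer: 10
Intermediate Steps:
d(D, g) = -g/D
d(-2, -5)*(-15 + 11) = (-1*(-5)/(-2))*(-15 + 11) = -1*(-5)*(-½)*(-4) = -5/2*(-4) = 10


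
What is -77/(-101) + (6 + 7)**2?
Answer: 17146/101 ≈ 169.76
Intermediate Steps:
-77/(-101) + (6 + 7)**2 = -1/101*(-77) + 13**2 = 77/101 + 169 = 17146/101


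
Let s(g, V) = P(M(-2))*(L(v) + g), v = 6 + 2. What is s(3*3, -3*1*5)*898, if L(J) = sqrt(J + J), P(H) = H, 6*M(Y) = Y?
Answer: -11674/3 ≈ -3891.3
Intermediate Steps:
M(Y) = Y/6
v = 8
L(J) = sqrt(2)*sqrt(J) (L(J) = sqrt(2*J) = sqrt(2)*sqrt(J))
s(g, V) = -4/3 - g/3 (s(g, V) = ((1/6)*(-2))*(sqrt(2)*sqrt(8) + g) = -(sqrt(2)*(2*sqrt(2)) + g)/3 = -(4 + g)/3 = -4/3 - g/3)
s(3*3, -3*1*5)*898 = (-4/3 - 3)*898 = -13/3*898 = -11674/3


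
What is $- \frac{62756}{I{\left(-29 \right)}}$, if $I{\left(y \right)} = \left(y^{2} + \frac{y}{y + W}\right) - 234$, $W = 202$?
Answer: $- \frac{5428394}{52491} \approx -103.42$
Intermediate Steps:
$I{\left(y \right)} = -234 + y^{2} + \frac{y}{202 + y}$ ($I{\left(y \right)} = \left(y^{2} + \frac{y}{y + 202}\right) - 234 = \left(y^{2} + \frac{y}{202 + y}\right) - 234 = -234 + y^{2} + \frac{y}{202 + y}$)
$- \frac{62756}{I{\left(-29 \right)}} = - \frac{62756}{\frac{1}{202 - 29} \left(-47268 + \left(-29\right)^{3} - -6757 + 202 \left(-29\right)^{2}\right)} = - \frac{62756}{\frac{1}{173} \left(-47268 - 24389 + 6757 + 202 \cdot 841\right)} = - \frac{62756}{\frac{1}{173} \left(-47268 - 24389 + 6757 + 169882\right)} = - \frac{62756}{\frac{1}{173} \cdot 104982} = - \frac{62756}{\frac{104982}{173}} = \left(-62756\right) \frac{173}{104982} = - \frac{5428394}{52491}$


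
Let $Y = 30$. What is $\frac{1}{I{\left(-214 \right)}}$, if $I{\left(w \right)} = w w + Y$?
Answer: $\frac{1}{45826} \approx 2.1822 \cdot 10^{-5}$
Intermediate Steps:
$I{\left(w \right)} = 30 + w^{2}$ ($I{\left(w \right)} = w w + 30 = w^{2} + 30 = 30 + w^{2}$)
$\frac{1}{I{\left(-214 \right)}} = \frac{1}{30 + \left(-214\right)^{2}} = \frac{1}{30 + 45796} = \frac{1}{45826}$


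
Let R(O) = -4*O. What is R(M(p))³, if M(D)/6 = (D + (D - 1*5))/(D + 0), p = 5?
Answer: -13824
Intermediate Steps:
M(D) = 6*(-5 + 2*D)/D (M(D) = 6*((D + (D - 1*5))/(D + 0)) = 6*((D + (D - 5))/D) = 6*((D + (-5 + D))/D) = 6*((-5 + 2*D)/D) = 6*(-5 + 2*D)/D)
R(M(p))³ = (-4*(12 - 30/5))³ = (-4*(12 - 30*⅕))³ = (-4*(12 - 6))³ = (-4*6)³ = (-24)³ = -13824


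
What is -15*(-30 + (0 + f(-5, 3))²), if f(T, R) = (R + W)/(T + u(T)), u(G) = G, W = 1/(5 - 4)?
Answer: 2238/5 ≈ 447.60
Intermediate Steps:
W = 1 (W = 1/1 = 1)
f(T, R) = (1 + R)/(2*T) (f(T, R) = (R + 1)/(T + T) = (1 + R)/((2*T)) = (1 + R)*(1/(2*T)) = (1 + R)/(2*T))
-15*(-30 + (0 + f(-5, 3))²) = -15*(-30 + (0 + (½)*(1 + 3)/(-5))²) = -15*(-30 + (0 + (½)*(-⅕)*4)²) = -15*(-30 + (0 - ⅖)²) = -15*(-30 + (-⅖)²) = -15*(-30 + 4/25) = -15*(-746/25) = 2238/5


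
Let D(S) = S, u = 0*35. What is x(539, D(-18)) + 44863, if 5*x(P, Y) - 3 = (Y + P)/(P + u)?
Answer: 120907923/2695 ≈ 44864.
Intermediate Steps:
u = 0
x(P, Y) = ⅗ + (P + Y)/(5*P) (x(P, Y) = ⅗ + ((Y + P)/(P + 0))/5 = ⅗ + ((P + Y)/P)/5 = ⅗ + (P + Y)/(5*P))
x(539, D(-18)) + 44863 = (⅕)*(-18 + 4*539)/539 + 44863 = (⅕)*(1/539)*(-18 + 2156) + 44863 = (⅕)*(1/539)*2138 + 44863 = 2138/2695 + 44863 = 120907923/2695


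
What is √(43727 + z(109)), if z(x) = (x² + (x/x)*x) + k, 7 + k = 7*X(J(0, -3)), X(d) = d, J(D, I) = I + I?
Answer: 2*√13917 ≈ 235.94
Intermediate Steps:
J(D, I) = 2*I
k = -49 (k = -7 + 7*(2*(-3)) = -7 + 7*(-6) = -7 - 42 = -49)
z(x) = -49 + x + x² (z(x) = (x² + (x/x)*x) - 49 = (x² + 1*x) - 49 = (x² + x) - 49 = (x + x²) - 49 = -49 + x + x²)
√(43727 + z(109)) = √(43727 + (-49 + 109 + 109²)) = √(43727 + (-49 + 109 + 11881)) = √(43727 + 11941) = √55668 = 2*√13917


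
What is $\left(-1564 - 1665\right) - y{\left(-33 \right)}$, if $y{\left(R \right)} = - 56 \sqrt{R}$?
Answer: $-3229 + 56 i \sqrt{33} \approx -3229.0 + 321.7 i$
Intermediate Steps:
$\left(-1564 - 1665\right) - y{\left(-33 \right)} = \left(-1564 - 1665\right) - - 56 \sqrt{-33} = \left(-1564 - 1665\right) - - 56 i \sqrt{33} = -3229 - - 56 i \sqrt{33} = -3229 + 56 i \sqrt{33}$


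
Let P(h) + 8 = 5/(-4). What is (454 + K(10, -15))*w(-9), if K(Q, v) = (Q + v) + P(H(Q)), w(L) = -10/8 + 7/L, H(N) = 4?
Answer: -128407/144 ≈ -891.71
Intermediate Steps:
P(h) = -37/4 (P(h) = -8 + 5/(-4) = -8 + 5*(-1/4) = -8 - 5/4 = -37/4)
w(L) = -5/4 + 7/L (w(L) = -10*1/8 + 7/L = -5/4 + 7/L)
K(Q, v) = -37/4 + Q + v (K(Q, v) = (Q + v) - 37/4 = -37/4 + Q + v)
(454 + K(10, -15))*w(-9) = (454 + (-37/4 + 10 - 15))*(-5/4 + 7/(-9)) = (454 - 57/4)*(-5/4 + 7*(-1/9)) = 1759*(-5/4 - 7/9)/4 = (1759/4)*(-73/36) = -128407/144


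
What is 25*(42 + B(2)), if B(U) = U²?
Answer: 1150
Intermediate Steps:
25*(42 + B(2)) = 25*(42 + 2²) = 25*(42 + 4) = 25*46 = 1150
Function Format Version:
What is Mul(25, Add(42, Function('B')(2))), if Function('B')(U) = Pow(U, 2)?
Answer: 1150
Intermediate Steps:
Mul(25, Add(42, Function('B')(2))) = Mul(25, Add(42, Pow(2, 2))) = Mul(25, Add(42, 4)) = Mul(25, 46) = 1150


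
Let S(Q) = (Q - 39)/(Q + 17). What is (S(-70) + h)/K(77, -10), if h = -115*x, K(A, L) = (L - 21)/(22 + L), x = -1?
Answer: -74448/1643 ≈ -45.312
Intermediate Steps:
K(A, L) = (-21 + L)/(22 + L)
h = 115 (h = -115*(-1) = 115)
S(Q) = (-39 + Q)/(17 + Q)
(S(-70) + h)/K(77, -10) = ((-39 - 70)/(17 - 70) + 115)/(((-21 - 10)/(22 - 10))) = (-109/(-53) + 115)/((-31/12)) = (-1/53*(-109) + 115)/(((1/12)*(-31))) = (109/53 + 115)/(-31/12) = (6204/53)*(-12/31) = -74448/1643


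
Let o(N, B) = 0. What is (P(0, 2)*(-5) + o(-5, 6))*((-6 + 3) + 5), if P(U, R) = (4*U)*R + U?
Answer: 0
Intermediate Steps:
P(U, R) = U + 4*R*U (P(U, R) = 4*R*U + U = U + 4*R*U)
(P(0, 2)*(-5) + o(-5, 6))*((-6 + 3) + 5) = ((0*(1 + 4*2))*(-5) + 0)*((-6 + 3) + 5) = ((0*(1 + 8))*(-5) + 0)*(-3 + 5) = ((0*9)*(-5) + 0)*2 = (0*(-5) + 0)*2 = (0 + 0)*2 = 0*2 = 0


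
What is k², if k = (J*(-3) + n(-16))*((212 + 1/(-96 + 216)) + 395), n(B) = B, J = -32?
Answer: 21223245124/9 ≈ 2.3581e+9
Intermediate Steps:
k = 145682/3 (k = (-32*(-3) - 16)*((212 + 1/(-96 + 216)) + 395) = (96 - 16)*((212 + 1/120) + 395) = 80*((212 + 1/120) + 395) = 80*(25441/120 + 395) = 80*(72841/120) = 145682/3 ≈ 48561.)
k² = (145682/3)² = 21223245124/9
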